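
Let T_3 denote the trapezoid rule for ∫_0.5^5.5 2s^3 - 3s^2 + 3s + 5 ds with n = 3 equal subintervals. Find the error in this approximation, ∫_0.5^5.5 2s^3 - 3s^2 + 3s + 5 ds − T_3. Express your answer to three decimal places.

-34.722

Exact integral: ∫_0.5^5.5 f(s) ds = 361.25.
T_3 ≈ 395.97222.
Error ≈ 361.25 − 395.97222 ≈ -34.722.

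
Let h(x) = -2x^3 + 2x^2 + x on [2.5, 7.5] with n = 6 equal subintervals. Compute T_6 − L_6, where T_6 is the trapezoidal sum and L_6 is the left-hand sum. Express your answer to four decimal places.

-294.7917

T_6 ≈ -1282.870370.
L_6 ≈ -988.078704.
T_6 − L_6 ≈ -294.7917.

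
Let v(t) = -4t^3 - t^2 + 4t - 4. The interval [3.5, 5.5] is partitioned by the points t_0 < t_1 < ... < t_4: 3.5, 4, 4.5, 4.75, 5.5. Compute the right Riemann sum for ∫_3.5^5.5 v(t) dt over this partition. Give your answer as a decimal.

-932.75

Subinterval widths: 0.5, 0.5, 0.25, 0.75.
Right endpoints: 4, 4.5, 4.75, 5.5.
v(4) = -260, v(4.5) = -370.75, v(4.75) = -436.25, v(5.5) = -677.75.
Sum = Σ Δt_i · v(t_i).
Sum = -932.75.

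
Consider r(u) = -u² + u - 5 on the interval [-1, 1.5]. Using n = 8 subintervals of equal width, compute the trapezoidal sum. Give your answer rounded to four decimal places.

-13.3740

Δu = (1.5 − (-1))/8 = 0.3125.
r(-1) = -7, r(-0.6875) = -6.16015625, r(-0.375) = -5.515625, r(-0.0625) = -5.06640625, r(0.25) = -4.8125, r(0.5625) = -4.75390625, r(0.875) = -4.890625, r(1.1875) = -5.22265625, r(1.5) = -5.75.
T_8 = (Δu/2)·[r(u_0) + 2r(u_1) + ... + 2r(u_{7}) + r(u_8)].
Sum ≈ -13.3740.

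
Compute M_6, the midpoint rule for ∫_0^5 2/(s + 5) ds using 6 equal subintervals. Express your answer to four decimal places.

1.3846

Δs = (5 − 0)/6 = 5/6.
Midpoints: 5/12, 1.25, 25/12, 35/12, 3.75, 55/12.
f(5/12) = 24/65, f(1.25) = 0.32, f(25/12) = 24/85, f(35/12) = 24/95, f(3.75) = 8/35, f(55/12) = 24/115.
Sum = Δs · [f(5/12) + f(1.25) + f(25/12) + ...].
Sum ≈ 1.3846.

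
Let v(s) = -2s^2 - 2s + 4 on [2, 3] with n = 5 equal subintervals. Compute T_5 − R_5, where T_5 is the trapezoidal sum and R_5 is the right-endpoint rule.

T_5 = -13.68.
R_5 = -14.88.
T_5 − R_5 = 1.2.

1.2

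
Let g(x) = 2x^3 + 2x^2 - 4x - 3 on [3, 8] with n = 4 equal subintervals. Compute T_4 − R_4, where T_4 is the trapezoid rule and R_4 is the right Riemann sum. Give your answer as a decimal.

T_4 = 2251.40625.
R_4 = 2913.90625.
T_4 − R_4 = -662.5.

-662.5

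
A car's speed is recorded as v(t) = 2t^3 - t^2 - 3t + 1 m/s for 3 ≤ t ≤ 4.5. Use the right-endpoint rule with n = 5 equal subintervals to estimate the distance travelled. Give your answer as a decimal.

Δt = (4.5 − 3)/5 = 0.3.
Right endpoints: 3.3, 3.6, 3.9, 4.2, 4.5.
v(3.3) = 52.084, v(3.6) = 70.552, v(3.9) = 92.728, v(4.2) = 118.936, v(4.5) = 149.5.
Sum = Δt · [v(3.3) + v(3.6) + v(3.9) + v(4.2) + v(4.5)].
Sum = 145.14.

145.14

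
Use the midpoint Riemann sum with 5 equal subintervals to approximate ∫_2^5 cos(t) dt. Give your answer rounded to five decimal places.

-1.89654

Δt = (5 − 2)/5 = 0.6.
Midpoints: 2.3, 2.9, 3.5, 4.1, 4.7.
f(2.3) ≈ -0.66628, f(2.9) ≈ -0.97096, f(3.5) ≈ -0.93646, f(4.1) ≈ -0.57482, f(4.7) ≈ -0.01239.
Sum = Δt · [f(2.3) + f(2.9) + f(3.5) + f(4.1) + f(4.7)].
Sum ≈ -1.89654.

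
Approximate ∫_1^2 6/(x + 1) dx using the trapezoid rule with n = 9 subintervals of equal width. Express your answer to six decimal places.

Δx = (2 − 1)/9 = 1/9.
f(1) = 3, f(10/9) = 54/19, f(11/9) = 2.7, f(4/3) = 18/7, f(13/9) = 27/11, f(14/9) = 54/23, f(5/3) = 2.25, f(16/9) = 2.16, f(17/9) = 27/13, f(2) = 2.
T_9 = (Δx/2)·[f(x_0) + 2f(x_1) + ... + 2f(x_{8}) + f(x_9)].
Sum ≈ 2.433648.

2.433648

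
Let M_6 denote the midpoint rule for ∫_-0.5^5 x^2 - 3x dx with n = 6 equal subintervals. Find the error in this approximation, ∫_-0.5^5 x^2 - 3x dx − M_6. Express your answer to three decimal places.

0.385

Exact integral: ∫_-0.5^5 f(x) dx ≈ 4.58333.
M_6 ≈ 4.19821.
Error ≈ 4.58333 − 4.19821 ≈ 0.385.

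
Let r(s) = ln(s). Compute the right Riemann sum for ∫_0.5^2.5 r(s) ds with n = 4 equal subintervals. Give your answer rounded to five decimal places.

1.00745

Δs = (2.5 − 0.5)/4 = 0.5.
Right endpoints: 1, 1.5, 2, 2.5.
r(1) ≈ 0.00000, r(1.5) ≈ 0.40547, r(2) ≈ 0.69315, r(2.5) ≈ 0.91629.
Sum = Δs · [r(1) + r(1.5) + r(2) + r(2.5)].
Sum ≈ 1.00745.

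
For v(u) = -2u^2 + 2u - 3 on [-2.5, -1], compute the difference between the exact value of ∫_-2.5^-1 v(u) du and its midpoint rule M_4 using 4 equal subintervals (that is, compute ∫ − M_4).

-0.03515625

Exact integral: ∫_-2.5^-1 v(u) du = -19.5.
M_4 = -19.46484375.
Error = -19.5 − (-19.46484375) = -0.03515625.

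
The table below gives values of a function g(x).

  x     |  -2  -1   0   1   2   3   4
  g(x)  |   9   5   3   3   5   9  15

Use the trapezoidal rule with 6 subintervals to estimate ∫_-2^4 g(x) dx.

37

Δx = 1.
T_6 = (1/2)·[9 + 2·5 + 2·3 + 2·3 + 2·5 + 2·9 + 15] = 37.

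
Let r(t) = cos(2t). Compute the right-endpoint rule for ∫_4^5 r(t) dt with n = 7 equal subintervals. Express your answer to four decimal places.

Δt = (5 − 4)/7 = 1/7.
Right endpoints: 29/7, 30/7, 31/7, 32/7, 33/7, 34/7, 5.
r(29/7) ≈ -0.4184, r(30/7) ≈ -0.6575, r(31/7) ≈ -0.8432, r(32/7) ≈ -0.9605, r(33/7) ≈ -1.0000, r(34/7) ≈ -0.9584, r(5) ≈ -0.8391.
Sum = Δt · [r(29/7) + r(30/7) + r(31/7) + ...].
Sum ≈ -0.8110.

-0.8110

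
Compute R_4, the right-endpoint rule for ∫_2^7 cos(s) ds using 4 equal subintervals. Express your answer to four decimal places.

0.5127

Δs = (7 − 2)/4 = 1.25.
Right endpoints: 3.25, 4.5, 5.75, 7.
f(3.25) ≈ -0.9941, f(4.5) ≈ -0.2108, f(5.75) ≈ 0.8612, f(7) ≈ 0.7539.
Sum = Δs · [f(3.25) + f(4.5) + f(5.75) + f(7)].
Sum ≈ 0.5127.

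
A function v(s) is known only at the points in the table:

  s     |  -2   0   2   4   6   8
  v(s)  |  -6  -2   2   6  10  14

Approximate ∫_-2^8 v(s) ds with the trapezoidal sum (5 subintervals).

40

Δs = 2.
T_5 = (2/2)·[(-6) + 2·(-2) + 2·2 + 2·6 + 2·10 + 14] = 40.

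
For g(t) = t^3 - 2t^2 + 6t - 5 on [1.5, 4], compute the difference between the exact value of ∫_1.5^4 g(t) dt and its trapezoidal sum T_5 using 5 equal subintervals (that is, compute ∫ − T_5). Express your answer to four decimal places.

-0.6510

Exact integral: ∫_1.5^4 g(t) dt ≈ 51.067708.
T_5 = 51.71875.
Error ≈ 51.067708 − 51.71875 ≈ -0.6510.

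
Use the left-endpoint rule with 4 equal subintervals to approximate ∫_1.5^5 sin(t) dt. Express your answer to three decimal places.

0.657

Δt = (5 − 1.5)/4 = 0.875.
Left endpoints: 1.5, 2.375, 3.25, 4.125.
f(1.5) ≈ 0.997, f(2.375) ≈ 0.694, f(3.25) ≈ -0.108, f(4.125) ≈ -0.832.
Sum = Δt · [f(1.5) + f(2.375) + f(3.25) + f(4.125)].
Sum ≈ 0.657.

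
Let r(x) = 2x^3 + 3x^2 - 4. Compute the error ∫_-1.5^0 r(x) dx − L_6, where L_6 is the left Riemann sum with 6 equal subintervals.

0.0234375

Exact integral: ∫_-1.5^0 r(x) dx = -5.15625.
L_6 = -5.1796875.
Error = -5.15625 − (-5.1796875) = 0.0234375.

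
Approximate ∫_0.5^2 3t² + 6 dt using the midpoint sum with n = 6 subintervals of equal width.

16.8515625

Δt = (2 − 0.5)/6 = 0.25.
Midpoints: 0.625, 0.875, 1.125, 1.375, 1.625, 1.875.
f(0.625) = 7.171875, f(0.875) = 8.296875, f(1.125) = 9.796875, f(1.375) = 11.671875, f(1.625) = 13.921875, f(1.875) = 16.546875.
Sum = Δt · [f(0.625) + f(0.875) + f(1.125) + ...].
Sum = 16.8515625.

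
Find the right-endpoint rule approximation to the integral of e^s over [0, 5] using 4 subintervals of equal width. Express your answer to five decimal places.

Δs = (5 − 0)/4 = 1.25.
Right endpoints: 1.25, 2.5, 3.75, 5.
f(1.25) ≈ 3.49034, f(2.5) ≈ 12.18249, f(3.75) ≈ 42.52108, f(5) ≈ 148.41316.
Sum = Δs · [f(1.25) + f(2.5) + f(3.75) + f(5)].
Sum ≈ 258.25885.

258.25885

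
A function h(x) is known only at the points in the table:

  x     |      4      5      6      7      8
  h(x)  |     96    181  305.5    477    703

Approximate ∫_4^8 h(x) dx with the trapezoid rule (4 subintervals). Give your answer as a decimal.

Δx = 1.
T_4 = (1/2)·[96 + 2·181 + 2·305.5 + 2·477 + 703] = 1363.

1363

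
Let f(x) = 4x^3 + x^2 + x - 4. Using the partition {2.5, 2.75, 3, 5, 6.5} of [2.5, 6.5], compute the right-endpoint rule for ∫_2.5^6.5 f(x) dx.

Subinterval widths: 0.25, 0.25, 2, 1.5.
Right endpoints: 2.75, 3, 5, 6.5.
f(2.75) = 89.5, f(3) = 116, f(5) = 526, f(6.5) = 1143.25.
Sum = Σ Δx_i · f(x_i).
Sum = 2818.25.

2818.25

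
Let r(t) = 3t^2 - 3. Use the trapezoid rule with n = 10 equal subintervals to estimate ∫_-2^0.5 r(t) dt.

Δt = (0.5 − (-2))/10 = 0.25.
r(-2) = 9, r(-1.75) = 6.1875, r(-1.5) = 3.75, r(-1.25) = 1.6875, r(-1) = 0, r(-0.75) = -1.3125, r(-0.5) = -2.25, r(-0.25) = -2.8125, r(0) = -3, r(0.25) = -2.8125, r(0.5) = -2.25.
T_10 = (Δt/2)·[r(t_0) + 2r(t_1) + ... + 2r(t_{9}) + r(t_10)].
Sum = 0.703125.

0.703125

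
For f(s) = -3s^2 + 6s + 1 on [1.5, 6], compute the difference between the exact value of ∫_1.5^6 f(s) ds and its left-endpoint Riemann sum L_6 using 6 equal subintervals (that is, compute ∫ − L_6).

Exact integral: ∫_1.5^6 f(s) ds = -106.875.
L_6 = -80.296875.
Error = -106.875 − (-80.296875) = -26.578125.

-26.578125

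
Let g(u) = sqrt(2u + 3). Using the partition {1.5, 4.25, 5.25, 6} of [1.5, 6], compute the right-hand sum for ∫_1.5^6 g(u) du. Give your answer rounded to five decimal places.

15.90468

Subinterval widths: 2.75, 1, 0.75.
Right endpoints: 4.25, 5.25, 6.
g(4.25) ≈ 3.39116, g(5.25) ≈ 3.67423, g(6) ≈ 3.87298.
Sum = Σ Δu_i · g(u_i).
Sum ≈ 15.90468.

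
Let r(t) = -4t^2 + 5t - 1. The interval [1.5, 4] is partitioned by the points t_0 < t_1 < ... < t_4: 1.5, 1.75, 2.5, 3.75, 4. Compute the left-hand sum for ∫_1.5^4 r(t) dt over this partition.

-30.5

Subinterval widths: 0.25, 0.75, 1.25, 0.25.
Left endpoints: 1.5, 1.75, 2.5, 3.75.
r(1.5) = -2.5, r(1.75) = -4.5, r(2.5) = -13.5, r(3.75) = -38.5.
Sum = Σ Δt_i · r(t_i).
Sum = -30.5.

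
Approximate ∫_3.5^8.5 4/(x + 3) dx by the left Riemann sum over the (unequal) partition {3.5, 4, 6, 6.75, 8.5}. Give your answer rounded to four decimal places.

2.5018

Subinterval widths: 0.5, 2, 0.75, 1.75.
Left endpoints: 3.5, 4, 6, 6.75.
f(3.5) = 8/13, f(4) = 4/7, f(6) = 4/9, f(6.75) = 16/39.
Sum = Σ Δx_i · f(x_i).
Sum ≈ 2.5018.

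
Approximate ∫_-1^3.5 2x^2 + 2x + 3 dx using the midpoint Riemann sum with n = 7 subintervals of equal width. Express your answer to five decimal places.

Δx = (3.5 − (-1))/7 = 9/14.
Midpoints: -19/28, -1/28, 17/28, 1.25, 53/28, 71/28, 89/28.
f(-19/28) = 1005/392, f(-1/28) = 1149/392, f(17/28) = 1941/392, f(1.25) = 8.625, f(53/28) = 5469/392, f(71/28) = 8205/392, f(89/28) = 11589/392.
Sum = Δx · [f(-19/28) + f(-1/28) + f(17/28) + ...].
Sum ≈ 53.69005.

53.69005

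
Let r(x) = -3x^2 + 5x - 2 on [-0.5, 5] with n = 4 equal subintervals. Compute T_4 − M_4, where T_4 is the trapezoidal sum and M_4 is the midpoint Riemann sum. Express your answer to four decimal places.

-7.7988

T_4 = -79.44921875.
M_4 ≈ -71.650391.
T_4 − M_4 ≈ -7.7988.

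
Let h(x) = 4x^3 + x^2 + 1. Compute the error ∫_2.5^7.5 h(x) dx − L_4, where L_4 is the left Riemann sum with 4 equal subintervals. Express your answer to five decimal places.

Exact integral: ∫_2.5^7.5 h(x) dx ≈ 3265.4166667.
L_4 = 2297.96875.
Error ≈ 3265.4166667 − 2297.96875 ≈ 967.44792.

967.44792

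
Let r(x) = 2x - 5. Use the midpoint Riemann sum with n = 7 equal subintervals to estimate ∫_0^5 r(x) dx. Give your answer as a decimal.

0

Δx = (5 − 0)/7 = 5/7.
Midpoints: 5/14, 15/14, 25/14, 2.5, 45/14, 55/14, 65/14.
r(5/14) = -30/7, r(15/14) = -20/7, r(25/14) = -10/7, r(2.5) = 0, r(45/14) = 10/7, r(55/14) = 20/7, r(65/14) = 30/7.
Sum = Δx · [r(5/14) + r(15/14) + r(25/14) + ...].
Sum = 0.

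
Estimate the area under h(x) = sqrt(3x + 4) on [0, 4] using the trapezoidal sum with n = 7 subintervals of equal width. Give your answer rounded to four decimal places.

Δx = (4 − 0)/7 = 4/7.
h(0) ≈ 2.0000, h(4/7) ≈ 2.3905, h(8/7) ≈ 2.7255, h(12/7) ≈ 3.0237, h(16/7) ≈ 3.2950, h(20/7) ≈ 3.5456, h(24/7) ≈ 3.7796, h(4) ≈ 4.0000.
T_7 = (Δx/2)·[h(x_0) + 2h(x_1) + ... + 2h(x_{6}) + h(x_7)].
Sum ≈ 12.4343.

12.4343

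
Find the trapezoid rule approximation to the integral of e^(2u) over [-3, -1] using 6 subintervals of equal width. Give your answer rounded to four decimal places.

0.0689

Δu = (-1 − (-3))/6 = 1/3.
f(-3) ≈ 0.0025, f(-8/3) ≈ 0.0048, f(-7/3) ≈ 0.0094, f(-2) ≈ 0.0183, f(-5/3) ≈ 0.0357, f(-4/3) ≈ 0.0695, f(-1) ≈ 0.1353.
T_6 = (Δu/2)·[f(u_0) + 2f(u_1) + ... + 2f(u_{5}) + f(u_6)].
Sum ≈ 0.0689.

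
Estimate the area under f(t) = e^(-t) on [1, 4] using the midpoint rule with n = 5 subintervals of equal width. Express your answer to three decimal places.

0.344

Δt = (4 − 1)/5 = 0.6.
Midpoints: 1.3, 1.9, 2.5, 3.1, 3.7.
f(1.3) ≈ 0.273, f(1.9) ≈ 0.150, f(2.5) ≈ 0.082, f(3.1) ≈ 0.045, f(3.7) ≈ 0.025.
Sum = Δt · [f(1.3) + f(1.9) + f(2.5) + f(3.1) + f(3.7)].
Sum ≈ 0.344.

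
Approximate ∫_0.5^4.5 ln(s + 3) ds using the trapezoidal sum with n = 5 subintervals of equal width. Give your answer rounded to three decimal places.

6.719

Δs = (4.5 − 0.5)/5 = 0.8.
f(0.5) ≈ 1.253, f(1.3) ≈ 1.459, f(2.1) ≈ 1.629, f(2.9) ≈ 1.775, f(3.7) ≈ 1.902, f(4.5) ≈ 2.015.
T_5 = (Δs/2)·[f(s_0) + 2f(s_1) + ... + 2f(s_{4}) + f(s_5)].
Sum ≈ 6.719.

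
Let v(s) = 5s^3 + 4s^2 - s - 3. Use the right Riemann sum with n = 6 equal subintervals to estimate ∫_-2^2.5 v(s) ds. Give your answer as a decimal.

Δs = (2.5 − (-2))/6 = 0.75.
Right endpoints: -1.25, -0.5, 0.25, 1, 1.75, 2.5.
v(-1.25) = -5.265625, v(-0.5) = -2.125, v(0.25) = -2.921875, v(1) = 5, v(1.75) = 34.296875, v(2.5) = 97.625.
Sum = Δs · [v(-1.25) + v(-0.5) + v(0.25) + ...].
Sum = 94.95703125.

94.95703125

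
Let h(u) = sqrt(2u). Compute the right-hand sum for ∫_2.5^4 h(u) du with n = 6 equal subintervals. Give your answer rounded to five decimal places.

Δu = (4 − 2.5)/6 = 0.25.
Right endpoints: 2.75, 3, 3.25, 3.5, 3.75, 4.
h(2.75) ≈ 2.34521, h(3) ≈ 2.44949, h(3.25) ≈ 2.54951, h(3.5) ≈ 2.64575, h(3.75) ≈ 2.73861, h(4) ≈ 2.82843.
Sum = Δu · [h(2.75) + h(3) + h(3.25) + ...].
Sum ≈ 3.88925.

3.88925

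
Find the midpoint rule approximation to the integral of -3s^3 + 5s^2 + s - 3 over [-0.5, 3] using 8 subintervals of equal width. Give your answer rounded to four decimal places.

-21.2709

Δs = (3 − (-0.5))/8 = 0.4375.
Midpoints: -0.28125, 0.15625, 0.59375, 1.03125, 1.46875, 1.90625, 2.34375, 2.78125.
f(-0.28125) = -92373/32768, f(0.15625) = -89559/32768, f(0.59375) = -41665/32768, f(1.03125) = 1917/32768, f(1.46875) = -8205/32768, f(1.90625) = -121423/32768, f(2.34375) = -387129/32768, f(2.78125) = -854715/32768.
Sum = Δs · [f(-0.28125) + f(0.15625) + f(0.59375) + ...].
Sum ≈ -21.2709.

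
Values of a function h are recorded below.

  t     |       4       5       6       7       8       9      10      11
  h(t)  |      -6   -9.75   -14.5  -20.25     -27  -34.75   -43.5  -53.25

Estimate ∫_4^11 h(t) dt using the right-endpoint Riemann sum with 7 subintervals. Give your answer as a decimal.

-203

Δt = 1.
Sum = 1·[(-9.75) + (-14.5) + (-20.25) + (-27) + (-34.75) + (-43.5) + (-53.25)] = -203.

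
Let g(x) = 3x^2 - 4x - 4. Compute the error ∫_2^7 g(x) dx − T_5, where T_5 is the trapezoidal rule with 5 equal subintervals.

Exact integral: ∫_2^7 g(x) dx = 225.
T_5 = 227.5.
Error = 225 − 227.5 = -2.5.

-2.5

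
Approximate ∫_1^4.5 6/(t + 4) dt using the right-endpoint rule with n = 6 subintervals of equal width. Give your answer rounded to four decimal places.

Δt = (4.5 − 1)/6 = 7/12.
Right endpoints: 19/12, 13/6, 2.75, 10/3, 47/12, 4.5.
f(19/12) = 72/67, f(13/6) = 36/37, f(2.75) = 8/9, f(10/3) = 9/11, f(47/12) = 72/95, f(4.5) = 12/17.
Sum = Δt · [f(19/12) + f(13/6) + f(2.75) + ...].
Sum ≈ 3.0441.

3.0441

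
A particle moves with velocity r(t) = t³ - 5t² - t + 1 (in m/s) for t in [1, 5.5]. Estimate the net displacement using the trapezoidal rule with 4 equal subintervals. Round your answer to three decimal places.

-52.726

Δt = (5.5 − 1)/4 = 1.125.
r(1) = -4, r(2.125) = -7223/512, r(3.25) = -20.734375, r(4.375) = -7853/512, r(5.5) = 10.625.
T_4 = (Δt/2)·[r(t_0) + 2r(t_1) + 2r(t_2) + 2r(t_3) + r(t_4)].
Sum ≈ -52.726.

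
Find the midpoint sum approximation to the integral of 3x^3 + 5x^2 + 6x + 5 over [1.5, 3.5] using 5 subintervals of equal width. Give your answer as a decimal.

213.85

Δx = (3.5 − 1.5)/5 = 0.4.
Midpoints: 1.7, 2.1, 2.5, 2.9, 3.3.
f(1.7) = 44.389, f(2.1) = 67.433, f(2.5) = 98.125, f(2.9) = 137.617, f(3.3) = 187.061.
Sum = Δx · [f(1.7) + f(2.1) + f(2.5) + f(2.9) + f(3.3)].
Sum = 213.85.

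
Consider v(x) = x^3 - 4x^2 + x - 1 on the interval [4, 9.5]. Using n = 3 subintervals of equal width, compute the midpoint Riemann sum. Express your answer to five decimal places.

Δx = (9.5 − 4)/3 = 11/6.
Midpoints: 59/12, 6.75, 103/12.
v(59/12) = 45059/1728, v(6.75) = 131.046875, v(103/12) = 596599/1728.
Sum = Δx · [v(59/12) + v(6.75) + v(103/12)].
Sum ≈ 921.02402.

921.02402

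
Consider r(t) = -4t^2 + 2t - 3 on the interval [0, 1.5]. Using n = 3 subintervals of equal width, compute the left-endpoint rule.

Δt = (1.5 − 0)/3 = 0.5.
Left endpoints: 0, 0.5, 1.
r(0) = -3, r(0.5) = -3, r(1) = -5.
Sum = Δt · [r(0) + r(0.5) + r(1)].
Sum = -5.5.

-5.5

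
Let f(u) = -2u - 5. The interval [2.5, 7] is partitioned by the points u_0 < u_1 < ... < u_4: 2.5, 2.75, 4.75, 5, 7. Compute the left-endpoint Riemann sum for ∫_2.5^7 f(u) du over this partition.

-57.125

Subinterval widths: 0.25, 2, 0.25, 2.
Left endpoints: 2.5, 2.75, 4.75, 5.
f(2.5) = -10, f(2.75) = -10.5, f(4.75) = -14.5, f(5) = -15.
Sum = Σ Δu_i · f(u_i).
Sum = -57.125.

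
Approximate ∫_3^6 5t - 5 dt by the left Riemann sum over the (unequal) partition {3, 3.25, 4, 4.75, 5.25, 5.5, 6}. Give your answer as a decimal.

48.125

Subinterval widths: 0.25, 0.75, 0.75, 0.5, 0.25, 0.5.
Left endpoints: 3, 3.25, 4, 4.75, 5.25, 5.5.
f(3) = 10, f(3.25) = 11.25, f(4) = 15, f(4.75) = 18.75, f(5.25) = 21.25, f(5.5) = 22.5.
Sum = Σ Δt_i · f(t_i).
Sum = 48.125.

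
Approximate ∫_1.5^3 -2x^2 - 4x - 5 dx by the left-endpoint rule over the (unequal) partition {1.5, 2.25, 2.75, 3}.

Subinterval widths: 0.75, 0.5, 0.25.
Left endpoints: 1.5, 2.25, 2.75.
f(1.5) = -15.5, f(2.25) = -24.125, f(2.75) = -31.125.
Sum = Σ Δx_i · f(x_i).
Sum = -31.46875.

-31.46875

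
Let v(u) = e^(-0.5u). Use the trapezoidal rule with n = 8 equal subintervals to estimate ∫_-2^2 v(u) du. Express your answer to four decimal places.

Δu = (2 − (-2))/8 = 0.5.
v(-2) ≈ 2.7183, v(-1.5) ≈ 2.1170, v(-1) ≈ 1.6487, v(-0.5) ≈ 1.2840, v(0) ≈ 1.0000, v(0.5) ≈ 0.7788, v(1) ≈ 0.6065, v(1.5) ≈ 0.4724, v(2) ≈ 0.3679.
T_8 = (Δu/2)·[v(u_0) + 2v(u_1) + ... + 2v(u_{7}) + v(u_8)].
Sum ≈ 4.7253.

4.7253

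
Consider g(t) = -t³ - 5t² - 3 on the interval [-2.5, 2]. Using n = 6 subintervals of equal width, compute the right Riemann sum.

-53.54296875

Δt = (2 − (-2.5))/6 = 0.75.
Right endpoints: -1.75, -1, -0.25, 0.5, 1.25, 2.
g(-1.75) = -12.953125, g(-1) = -7, g(-0.25) = -3.296875, g(0.5) = -4.375, g(1.25) = -12.765625, g(2) = -31.
Sum = Δt · [g(-1.75) + g(-1) + g(-0.25) + ...].
Sum = -53.54296875.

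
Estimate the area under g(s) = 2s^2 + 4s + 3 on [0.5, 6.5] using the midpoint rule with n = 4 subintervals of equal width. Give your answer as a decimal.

282.75

Δs = (6.5 − 0.5)/4 = 1.5.
Midpoints: 1.25, 2.75, 4.25, 5.75.
g(1.25) = 11.125, g(2.75) = 29.125, g(4.25) = 56.125, g(5.75) = 92.125.
Sum = Δs · [g(1.25) + g(2.75) + g(4.25) + g(5.75)].
Sum = 282.75.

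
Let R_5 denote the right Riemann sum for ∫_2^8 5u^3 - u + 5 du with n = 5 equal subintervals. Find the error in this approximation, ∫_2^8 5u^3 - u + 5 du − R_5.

-1616.4

Exact integral: ∫_2^8 f(u) du = 5100.
R_5 = 6716.4.
Error = 5100 − 6716.4 = -1616.4.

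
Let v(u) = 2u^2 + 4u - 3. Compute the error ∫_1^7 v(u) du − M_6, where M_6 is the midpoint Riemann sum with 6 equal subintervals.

1

Exact integral: ∫_1^7 v(u) du = 306.
M_6 = 305.
Error = 306 − 305 = 1.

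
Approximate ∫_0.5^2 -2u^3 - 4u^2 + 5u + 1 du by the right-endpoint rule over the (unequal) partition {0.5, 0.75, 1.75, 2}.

-18.0546875

Subinterval widths: 0.25, 1, 0.25.
Right endpoints: 0.75, 1.75, 2.
f(0.75) = 1.65625, f(1.75) = -13.21875, f(2) = -21.
Sum = Σ Δu_i · f(u_i).
Sum = -18.0546875.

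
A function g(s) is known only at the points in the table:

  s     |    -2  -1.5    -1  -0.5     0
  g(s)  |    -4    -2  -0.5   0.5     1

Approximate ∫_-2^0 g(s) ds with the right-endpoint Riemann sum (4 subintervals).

Δs = 0.5.
Sum = 0.5·[(-2) + (-0.5) + 0.5 + 1] = -0.5.

-0.5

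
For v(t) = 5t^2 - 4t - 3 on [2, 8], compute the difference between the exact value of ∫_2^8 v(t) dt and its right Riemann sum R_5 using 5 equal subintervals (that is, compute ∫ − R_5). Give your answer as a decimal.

-172.8

Exact integral: ∫_2^8 v(t) dt = 702.
R_5 = 874.8.
Error = 702 − 874.8 = -172.8.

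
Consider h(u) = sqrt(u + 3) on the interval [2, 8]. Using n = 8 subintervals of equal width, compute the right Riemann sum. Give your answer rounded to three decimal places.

17.270

Δu = (8 − 2)/8 = 0.75.
Right endpoints: 2.75, 3.5, 4.25, 5, 5.75, 6.5, 7.25, 8.
h(2.75) ≈ 2.398, h(3.5) ≈ 2.550, h(4.25) ≈ 2.693, h(5) ≈ 2.828, h(5.75) ≈ 2.958, h(6.5) ≈ 3.082, h(7.25) ≈ 3.202, h(8) ≈ 3.317.
Sum = Δu · [h(2.75) + h(3.5) + h(4.25) + ...].
Sum ≈ 17.270.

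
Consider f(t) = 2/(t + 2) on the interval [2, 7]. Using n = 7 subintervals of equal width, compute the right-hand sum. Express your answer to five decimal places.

1.52690

Δt = (7 − 2)/7 = 5/7.
Right endpoints: 19/7, 24/7, 29/7, 34/7, 39/7, 44/7, 7.
f(19/7) = 14/33, f(24/7) = 7/19, f(29/7) = 14/43, f(34/7) = 7/24, f(39/7) = 14/53, f(44/7) = 7/29, f(7) = 2/9.
Sum = Δt · [f(19/7) + f(24/7) + f(29/7) + ...].
Sum ≈ 1.52690.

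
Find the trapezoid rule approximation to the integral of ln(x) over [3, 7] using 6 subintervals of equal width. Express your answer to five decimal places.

Δx = (7 − 3)/6 = 2/3.
f(3) ≈ 1.09861, f(11/3) ≈ 1.29928, f(13/3) ≈ 1.46634, f(5) ≈ 1.60944, f(17/3) ≈ 1.73460, f(19/3) ≈ 1.84583, f(7) ≈ 1.94591.
T_6 = (Δx/2)·[f(x_0) + 2f(x_1) + ... + 2f(x_{5}) + f(x_6)].
Sum ≈ 6.31850.

6.31850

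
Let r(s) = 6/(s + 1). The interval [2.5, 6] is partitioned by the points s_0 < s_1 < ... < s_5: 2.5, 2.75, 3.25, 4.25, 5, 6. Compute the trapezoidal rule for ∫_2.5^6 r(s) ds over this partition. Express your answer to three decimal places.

4.177

Subinterval widths: 0.25, 0.5, 1, 0.75, 1.
r(2.5) = 12/7, r(2.75) = 1.6, r(3.25) = 24/17, r(4.25) = 8/7, r(5) = 1, r(6) = 6/7.
On each subinterval the trapezoid contributes (Δs_i/2)·[r(s_{i-1}) + r(s_i)].
Sum ≈ 4.177.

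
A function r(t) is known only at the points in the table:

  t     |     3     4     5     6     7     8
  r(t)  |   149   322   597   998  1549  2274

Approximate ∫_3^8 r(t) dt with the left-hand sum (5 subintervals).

Δt = 1.
Sum = 1·[149 + 322 + 597 + 998 + 1549] = 3615.

3615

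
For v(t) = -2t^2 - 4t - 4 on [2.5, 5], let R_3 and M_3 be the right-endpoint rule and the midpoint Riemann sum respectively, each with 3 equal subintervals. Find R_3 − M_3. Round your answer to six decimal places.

R_3 ≈ -140.78703704.
M_3 ≈ -120.12731481.
R_3 − M_3 ≈ -20.659722.

-20.659722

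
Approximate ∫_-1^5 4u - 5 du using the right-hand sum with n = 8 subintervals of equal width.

27

Δu = (5 − (-1))/8 = 0.75.
Right endpoints: -0.25, 0.5, 1.25, 2, 2.75, 3.5, 4.25, 5.
f(-0.25) = -6, f(0.5) = -3, f(1.25) = 0, f(2) = 3, f(2.75) = 6, f(3.5) = 9, f(4.25) = 12, f(5) = 15.
Sum = Δu · [f(-0.25) + f(0.5) + f(1.25) + ...].
Sum = 27.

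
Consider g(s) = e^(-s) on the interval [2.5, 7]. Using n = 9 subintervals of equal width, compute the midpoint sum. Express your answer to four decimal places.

Δs = (7 − 2.5)/9 = 0.5.
Midpoints: 2.75, 3.25, 3.75, 4.25, 4.75, 5.25, 5.75, 6.25, 6.75.
g(2.75) ≈ 0.0639, g(3.25) ≈ 0.0388, g(3.75) ≈ 0.0235, g(4.25) ≈ 0.0143, g(4.75) ≈ 0.0087, g(5.25) ≈ 0.0052, g(5.75) ≈ 0.0032, g(6.25) ≈ 0.0019, g(6.75) ≈ 0.0012.
Sum = Δs · [g(2.75) + g(3.25) + g(3.75) + ...].
Sum ≈ 0.0803.

0.0803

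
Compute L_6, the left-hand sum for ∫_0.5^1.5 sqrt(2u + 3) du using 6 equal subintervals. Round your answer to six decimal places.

2.194643

Δu = (1.5 − 0.5)/6 = 1/6.
Left endpoints: 0.5, 2/3, 5/6, 1, 7/6, 4/3.
f(0.5) ≈ 2.000000, f(2/3) ≈ 2.081666, f(5/6) ≈ 2.160247, f(1) ≈ 2.236068, f(7/6) ≈ 2.309401, f(4/3) ≈ 2.380476.
Sum = Δu · [f(0.5) + f(2/3) + f(5/6) + ...].
Sum ≈ 2.194643.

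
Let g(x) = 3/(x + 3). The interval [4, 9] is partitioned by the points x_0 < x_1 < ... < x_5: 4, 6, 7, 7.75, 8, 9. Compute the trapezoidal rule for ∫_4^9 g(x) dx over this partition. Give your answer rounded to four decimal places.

Subinterval widths: 2, 1, 0.75, 0.25, 1.
g(4) = 3/7, g(6) = 1/3, g(7) = 0.3, g(7.75) = 12/43, g(8) = 3/11, g(9) = 0.25.
On each subinterval the trapezoid contributes (Δx_i/2)·[g(x_{i-1}) + g(x_i)].
Sum ≈ 1.6261.

1.6261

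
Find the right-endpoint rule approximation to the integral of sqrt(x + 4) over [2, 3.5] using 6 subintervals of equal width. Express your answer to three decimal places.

Δx = (3.5 − 2)/6 = 0.25.
Right endpoints: 2.25, 2.5, 2.75, 3, 3.25, 3.5.
f(2.25) ≈ 2.500, f(2.5) ≈ 2.550, f(2.75) ≈ 2.598, f(3) ≈ 2.646, f(3.25) ≈ 2.693, f(3.5) ≈ 2.739.
Sum = Δx · [f(2.25) + f(2.5) + f(2.75) + ...].
Sum ≈ 3.931.

3.931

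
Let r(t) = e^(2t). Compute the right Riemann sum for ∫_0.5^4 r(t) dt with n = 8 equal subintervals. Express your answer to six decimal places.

2234.428068

Δt = (4 − 0.5)/8 = 0.4375.
Right endpoints: 0.9375, 1.375, 1.8125, 2.25, 2.6875, 3.125, 3.5625, 4.
r(0.9375) ≈ 6.520819, r(1.375) ≈ 15.642632, r(1.8125) ≈ 37.524723, r(2.25) ≈ 90.017131, r(2.6875) ≈ 215.939872, r(3.125) ≈ 518.012825, r(3.5625) ≈ 1242.648167, r(4) ≈ 2980.957987.
Sum = Δt · [r(0.9375) + r(1.375) + r(1.8125) + ...].
Sum ≈ 2234.428068.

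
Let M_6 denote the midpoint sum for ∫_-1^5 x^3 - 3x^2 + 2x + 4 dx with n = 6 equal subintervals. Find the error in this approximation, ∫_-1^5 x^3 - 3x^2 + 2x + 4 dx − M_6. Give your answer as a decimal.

Exact integral: ∫_-1^5 f(x) dx = 78.
M_6 = 76.5.
Error = 78 − 76.5 = 1.5.

1.5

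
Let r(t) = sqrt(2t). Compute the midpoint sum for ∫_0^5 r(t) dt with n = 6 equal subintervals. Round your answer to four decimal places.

10.5973

Δt = (5 − 0)/6 = 5/6.
Midpoints: 5/12, 1.25, 25/12, 35/12, 3.75, 55/12.
r(5/12) ≈ 0.9129, r(1.25) ≈ 1.5811, r(25/12) ≈ 2.0412, r(35/12) ≈ 2.4152, r(3.75) ≈ 2.7386, r(55/12) ≈ 3.0277.
Sum = Δt · [r(5/12) + r(1.25) + r(25/12) + ...].
Sum ≈ 10.5973.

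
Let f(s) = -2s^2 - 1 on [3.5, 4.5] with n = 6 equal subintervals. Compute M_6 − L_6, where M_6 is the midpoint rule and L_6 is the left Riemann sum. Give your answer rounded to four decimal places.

-1.3194

M_6 ≈ -33.162037.
L_6 ≈ -31.842593.
M_6 − L_6 ≈ -1.3194.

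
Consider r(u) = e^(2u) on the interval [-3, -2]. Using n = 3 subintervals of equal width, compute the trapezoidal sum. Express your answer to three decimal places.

Δu = (-2 − (-3))/3 = 1/3.
r(-3) ≈ 0.002, r(-8/3) ≈ 0.005, r(-7/3) ≈ 0.009, r(-2) ≈ 0.018.
T_3 = (Δu/2)·[r(u_0) + 2r(u_1) + 2r(u_2) + r(u_3)].
Sum ≈ 0.008.

0.008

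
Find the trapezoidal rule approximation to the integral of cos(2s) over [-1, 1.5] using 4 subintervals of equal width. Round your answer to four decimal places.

0.4550

Δs = (1.5 − (-1))/4 = 0.625.
f(-1) ≈ -0.4161, f(-0.375) ≈ 0.7317, f(0.25) ≈ 0.8776, f(0.875) ≈ -0.1782, f(1.5) ≈ -0.9900.
T_4 = (Δs/2)·[f(s_0) + 2f(s_1) + 2f(s_2) + 2f(s_3) + f(s_4)].
Sum ≈ 0.4550.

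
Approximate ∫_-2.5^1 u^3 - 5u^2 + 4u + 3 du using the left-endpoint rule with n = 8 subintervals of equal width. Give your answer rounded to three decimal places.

Δu = (1 − (-2.5))/8 = 0.4375.
Left endpoints: -2.5, -2.0625, -1.625, -1.1875, -0.75, -0.3125, 0.125, 0.5625.
f(-2.5) = -53.875, f(-2.0625) = -144561/4096, f(-1.625) = -10749/512, f(-1.1875) = -42907/4096, f(-0.75) = -3.234375, f(-0.3125) = 5043/4096, f(0.125) = 1753/512, f(0.5625) = 15753/4096.
Sum = Δu · [f(-2.5) + f(-2.0625) + f(-1.625) + ...].
Sum ≈ -50.475.

-50.475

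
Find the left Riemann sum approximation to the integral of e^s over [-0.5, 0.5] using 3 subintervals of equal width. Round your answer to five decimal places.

0.87812

Δs = (0.5 − (-0.5))/3 = 1/3.
Left endpoints: -0.5, -1/6, 1/6.
f(-0.5) ≈ 0.60653, f(-1/6) ≈ 0.84648, f(1/6) ≈ 1.18136.
Sum = Δs · [f(-0.5) + f(-1/6) + f(1/6)].
Sum ≈ 0.87812.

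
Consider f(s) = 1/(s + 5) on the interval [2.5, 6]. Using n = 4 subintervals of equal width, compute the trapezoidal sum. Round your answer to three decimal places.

0.384

Δs = (6 − 2.5)/4 = 0.875.
f(2.5) = 2/15, f(3.375) = 8/67, f(4.25) = 4/37, f(5.125) = 8/81, f(6) = 1/11.
T_4 = (Δs/2)·[f(s_0) + 2f(s_1) + 2f(s_2) + 2f(s_3) + f(s_4)].
Sum ≈ 0.384.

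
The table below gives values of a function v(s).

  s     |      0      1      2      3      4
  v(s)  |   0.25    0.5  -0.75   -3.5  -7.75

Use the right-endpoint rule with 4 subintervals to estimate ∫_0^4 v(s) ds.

-11.5

Δs = 1.
Sum = 1·[0.5 + (-0.75) + (-3.5) + (-7.75)] = -11.5.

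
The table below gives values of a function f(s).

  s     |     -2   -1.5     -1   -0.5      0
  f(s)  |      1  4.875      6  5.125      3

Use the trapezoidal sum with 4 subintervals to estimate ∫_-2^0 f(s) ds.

Δs = 0.5.
T_4 = (0.5/2)·[1 + 2·4.875 + 2·6 + 2·5.125 + 3] = 9.

9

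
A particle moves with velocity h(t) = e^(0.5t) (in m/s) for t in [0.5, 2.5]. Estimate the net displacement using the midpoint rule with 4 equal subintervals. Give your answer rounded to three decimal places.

4.401

Δt = (2.5 − 0.5)/4 = 0.5.
Midpoints: 0.75, 1.25, 1.75, 2.25.
h(0.75) ≈ 1.455, h(1.25) ≈ 1.868, h(1.75) ≈ 2.399, h(2.25) ≈ 3.080.
Sum = Δt · [h(0.75) + h(1.25) + h(1.75) + h(2.25)].
Sum ≈ 4.401.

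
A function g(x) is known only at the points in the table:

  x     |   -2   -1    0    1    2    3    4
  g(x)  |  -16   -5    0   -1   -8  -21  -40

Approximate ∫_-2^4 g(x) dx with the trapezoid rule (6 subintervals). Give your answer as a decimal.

Δx = 1.
T_6 = (1/2)·[(-16) + 2·(-5) + 2·0 + 2·(-1) + 2·(-8) + 2·(-21) + (-40)] = -63.

-63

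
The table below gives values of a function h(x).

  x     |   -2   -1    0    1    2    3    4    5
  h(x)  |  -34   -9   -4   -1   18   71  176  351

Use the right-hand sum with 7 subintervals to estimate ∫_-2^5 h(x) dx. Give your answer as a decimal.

602

Δx = 1.
Sum = 1·[(-9) + (-4) + (-1) + 18 + 71 + 176 + 351] = 602.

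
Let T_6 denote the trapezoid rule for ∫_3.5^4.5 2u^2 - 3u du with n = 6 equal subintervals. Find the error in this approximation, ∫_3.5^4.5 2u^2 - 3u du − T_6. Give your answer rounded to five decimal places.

Exact integral: ∫_3.5^4.5 f(u) du ≈ 20.1666667.
T_6 ≈ 20.1759259.
Error ≈ 20.1666667 − 20.1759259 ≈ -0.00926.

-0.00926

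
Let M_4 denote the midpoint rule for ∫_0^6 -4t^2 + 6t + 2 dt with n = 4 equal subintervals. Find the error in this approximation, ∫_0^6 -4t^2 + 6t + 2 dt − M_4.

Exact integral: ∫_0^6 f(t) dt = -168.
M_4 = -163.5.
Error = -168 − (-163.5) = -4.5.

-4.5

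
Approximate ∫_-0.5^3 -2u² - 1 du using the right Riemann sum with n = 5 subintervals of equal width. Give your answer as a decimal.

Δu = (3 − (-0.5))/5 = 0.7.
Right endpoints: 0.2, 0.9, 1.6, 2.3, 3.
f(0.2) = -1.08, f(0.9) = -2.62, f(1.6) = -6.12, f(2.3) = -11.58, f(3) = -19.
Sum = Δu · [f(0.2) + f(0.9) + f(1.6) + f(2.3) + f(3)].
Sum = -28.28.

-28.28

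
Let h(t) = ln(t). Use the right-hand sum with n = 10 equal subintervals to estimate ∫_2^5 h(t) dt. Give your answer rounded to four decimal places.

Δt = (5 − 2)/10 = 0.3.
Right endpoints: 2.3, 2.6, 2.9, 3.2, 3.5, 3.8, 4.1, 4.4, 4.7, 5.
h(2.3) ≈ 0.8329, h(2.6) ≈ 0.9555, h(2.9) ≈ 1.0647, h(3.2) ≈ 1.1632, h(3.5) ≈ 1.2528, h(3.8) ≈ 1.3350, h(4.1) ≈ 1.4110, h(4.4) ≈ 1.4816, h(4.7) ≈ 1.5476, h(5) ≈ 1.6094.
Sum = Δt · [h(2.3) + h(2.6) + h(2.9) + ...].
Sum ≈ 3.7961.

3.7961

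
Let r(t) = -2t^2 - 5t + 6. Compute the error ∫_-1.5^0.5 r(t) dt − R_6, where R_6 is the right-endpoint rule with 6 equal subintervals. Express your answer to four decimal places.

Exact integral: ∫_-1.5^0.5 r(t) dt ≈ 14.666667.
R_6 ≈ 13.592593.
Error ≈ 14.666667 − 13.592593 ≈ 1.0741.

1.0741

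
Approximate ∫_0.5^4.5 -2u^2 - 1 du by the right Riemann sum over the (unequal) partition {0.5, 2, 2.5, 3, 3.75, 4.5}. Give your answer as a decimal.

Subinterval widths: 1.5, 0.5, 0.5, 0.75, 0.75.
Right endpoints: 2, 2.5, 3, 3.75, 4.5.
f(2) = -9, f(2.5) = -13.5, f(3) = -19, f(3.75) = -29.125, f(4.5) = -41.5.
Sum = Σ Δu_i · f(u_i).
Sum = -82.71875.

-82.71875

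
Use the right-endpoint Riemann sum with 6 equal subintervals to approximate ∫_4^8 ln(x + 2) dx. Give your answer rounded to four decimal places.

Δx = (8 − 4)/6 = 2/3.
Right endpoints: 14/3, 16/3, 6, 20/3, 22/3, 8.
f(14/3) ≈ 1.8971, f(16/3) ≈ 1.9924, f(6) ≈ 2.0794, f(20/3) ≈ 2.1595, f(22/3) ≈ 2.2336, f(8) ≈ 2.3026.
Sum = Δx · [f(14/3) + f(16/3) + f(6) + ...].
Sum ≈ 8.4431.

8.4431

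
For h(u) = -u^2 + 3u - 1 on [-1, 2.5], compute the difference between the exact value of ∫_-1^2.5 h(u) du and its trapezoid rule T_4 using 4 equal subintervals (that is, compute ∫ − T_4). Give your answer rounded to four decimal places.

Exact integral: ∫_-1^2.5 h(u) du ≈ -1.166667.
T_4 = -1.61328125.
Error ≈ -1.166667 − (-1.61328125) ≈ 0.4466.

0.4466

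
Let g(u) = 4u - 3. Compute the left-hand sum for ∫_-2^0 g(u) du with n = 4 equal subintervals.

-16

Δu = (0 − (-2))/4 = 0.5.
Left endpoints: -2, -1.5, -1, -0.5.
g(-2) = -11, g(-1.5) = -9, g(-1) = -7, g(-0.5) = -5.
Sum = Δu · [g(-2) + g(-1.5) + g(-1) + g(-0.5)].
Sum = -16.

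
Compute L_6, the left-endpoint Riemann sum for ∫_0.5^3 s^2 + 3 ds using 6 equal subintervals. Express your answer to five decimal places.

14.70775

Δs = (3 − 0.5)/6 = 5/12.
Left endpoints: 0.5, 11/12, 4/3, 1.75, 13/6, 31/12.
f(0.5) = 3.25, f(11/12) = 553/144, f(4/3) = 43/9, f(1.75) = 6.0625, f(13/6) = 277/36, f(31/12) = 1393/144.
Sum = Δs · [f(0.5) + f(11/12) + f(4/3) + ...].
Sum ≈ 14.70775.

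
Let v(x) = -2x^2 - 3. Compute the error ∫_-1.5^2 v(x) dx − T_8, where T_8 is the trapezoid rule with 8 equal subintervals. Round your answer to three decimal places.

Exact integral: ∫_-1.5^2 v(x) dx ≈ -18.08333.
T_8 ≈ -18.30664.
Error ≈ -18.08333 − (-18.30664) ≈ 0.223.

0.223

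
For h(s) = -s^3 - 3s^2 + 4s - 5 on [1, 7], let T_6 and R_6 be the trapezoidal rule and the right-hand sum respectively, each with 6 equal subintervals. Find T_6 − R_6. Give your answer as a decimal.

T_6 = -891.
R_6 = -1122.
T_6 − R_6 = 231.

231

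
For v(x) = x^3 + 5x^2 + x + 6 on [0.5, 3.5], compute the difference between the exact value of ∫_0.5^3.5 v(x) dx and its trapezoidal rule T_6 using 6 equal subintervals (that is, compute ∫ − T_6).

-1.375

Exact integral: ∫_0.5^3.5 v(x) dx = 132.75.
T_6 = 134.125.
Error = 132.75 − 134.125 = -1.375.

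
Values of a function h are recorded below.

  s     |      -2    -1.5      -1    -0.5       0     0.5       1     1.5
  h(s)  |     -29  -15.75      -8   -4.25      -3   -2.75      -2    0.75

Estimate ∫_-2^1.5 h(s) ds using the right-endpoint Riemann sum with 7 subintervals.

Δs = 0.5.
Sum = 0.5·[(-15.75) + (-8) + (-4.25) + (-3) + (-2.75) + (-2) + 0.75] = -17.5.

-17.5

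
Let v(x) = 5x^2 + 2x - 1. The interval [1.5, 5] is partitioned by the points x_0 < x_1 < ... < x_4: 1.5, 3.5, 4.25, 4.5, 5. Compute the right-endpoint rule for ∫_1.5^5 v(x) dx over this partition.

Subinterval widths: 2, 0.75, 0.25, 0.5.
Right endpoints: 3.5, 4.25, 4.5, 5.
v(3.5) = 67.25, v(4.25) = 97.8125, v(4.5) = 109.25, v(5) = 134.
Sum = Σ Δx_i · v(x_i).
Sum = 302.171875.

302.171875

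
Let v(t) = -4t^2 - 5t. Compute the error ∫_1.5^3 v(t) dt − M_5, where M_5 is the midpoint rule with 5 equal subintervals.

-0.045

Exact integral: ∫_1.5^3 v(t) dt = -48.375.
M_5 = -48.33.
Error = -48.375 − (-48.33) = -0.045.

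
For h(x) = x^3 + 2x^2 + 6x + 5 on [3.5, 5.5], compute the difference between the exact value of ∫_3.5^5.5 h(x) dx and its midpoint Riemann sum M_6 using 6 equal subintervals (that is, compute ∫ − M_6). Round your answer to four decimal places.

Exact integral: ∫_3.5^5.5 h(x) dx ≈ 337.583333.
M_6 ≈ 337.296296.
Error ≈ 337.583333 − 337.296296 ≈ 0.2870.

0.2870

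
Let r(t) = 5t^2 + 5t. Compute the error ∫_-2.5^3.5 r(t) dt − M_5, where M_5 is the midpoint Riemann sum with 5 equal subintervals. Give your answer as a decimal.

Exact integral: ∫_-2.5^3.5 r(t) dt = 112.5.
M_5 = 108.9.
Error = 112.5 − 108.9 = 3.6.

3.6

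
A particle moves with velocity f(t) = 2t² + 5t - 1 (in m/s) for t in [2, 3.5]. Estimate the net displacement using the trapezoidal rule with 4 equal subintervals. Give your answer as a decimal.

Δt = (3.5 − 2)/4 = 0.375.
f(2) = 17, f(2.375) = 22.15625, f(2.75) = 27.875, f(3.125) = 34.15625, f(3.5) = 41.
T_4 = (Δt/2)·[f(t_0) + 2f(t_1) + 2f(t_2) + 2f(t_3) + f(t_4)].
Sum = 42.4453125.

42.4453125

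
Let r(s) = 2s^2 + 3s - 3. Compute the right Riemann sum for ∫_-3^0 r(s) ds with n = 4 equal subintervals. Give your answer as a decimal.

-7.3125

Δs = (0 − (-3))/4 = 0.75.
Right endpoints: -2.25, -1.5, -0.75, 0.
r(-2.25) = 0.375, r(-1.5) = -3, r(-0.75) = -4.125, r(0) = -3.
Sum = Δs · [r(-2.25) + r(-1.5) + r(-0.75) + r(0)].
Sum = -7.3125.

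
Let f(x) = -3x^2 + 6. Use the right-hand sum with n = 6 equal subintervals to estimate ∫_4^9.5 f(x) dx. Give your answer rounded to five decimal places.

-864.77951

Δx = (9.5 − 4)/6 = 11/12.
Right endpoints: 59/12, 35/6, 6.75, 23/3, 103/12, 9.5.
f(59/12) = -3193/48, f(35/6) = -1153/12, f(6.75) = -130.6875, f(23/3) = -511/3, f(103/12) = -10321/48, f(9.5) = -264.75.
Sum = Δx · [f(59/12) + f(35/6) + f(6.75) + ...].
Sum ≈ -864.77951.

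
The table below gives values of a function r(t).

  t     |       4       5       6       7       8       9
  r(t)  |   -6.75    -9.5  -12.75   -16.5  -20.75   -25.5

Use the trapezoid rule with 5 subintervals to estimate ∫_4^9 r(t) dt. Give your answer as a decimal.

-75.625

Δt = 1.
T_5 = (1/2)·[(-6.75) + 2·(-9.5) + 2·(-12.75) + 2·(-16.5) + 2·(-20.75) + (-25.5)] = -75.625.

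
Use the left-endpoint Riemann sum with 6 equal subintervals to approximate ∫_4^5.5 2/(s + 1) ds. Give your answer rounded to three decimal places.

Δs = (5.5 − 4)/6 = 0.25.
Left endpoints: 4, 4.25, 4.5, 4.75, 5, 5.25.
f(4) = 0.4, f(4.25) = 8/21, f(4.5) = 4/11, f(4.75) = 8/23, f(5) = 1/3, f(5.25) = 0.32.
Sum = Δs · [f(4) + f(4.25) + f(4.5) + ...].
Sum ≈ 0.536.

0.536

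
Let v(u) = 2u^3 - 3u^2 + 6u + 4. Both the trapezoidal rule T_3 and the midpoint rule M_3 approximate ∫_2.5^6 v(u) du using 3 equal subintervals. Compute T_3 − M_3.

26.796875

T_3 ≈ 549.2083333.
M_3 ≈ 522.4114583.
T_3 − M_3 = 26.796875.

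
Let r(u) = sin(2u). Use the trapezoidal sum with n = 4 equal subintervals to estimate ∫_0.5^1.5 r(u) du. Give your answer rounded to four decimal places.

0.7491

Δu = (1.5 − 0.5)/4 = 0.25.
r(0.5) ≈ 0.8415, r(0.75) ≈ 0.9975, r(1) ≈ 0.9093, r(1.25) ≈ 0.5985, r(1.5) ≈ 0.1411.
T_4 = (Δu/2)·[r(u_0) + 2r(u_1) + 2r(u_2) + 2r(u_3) + r(u_4)].
Sum ≈ 0.7491.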